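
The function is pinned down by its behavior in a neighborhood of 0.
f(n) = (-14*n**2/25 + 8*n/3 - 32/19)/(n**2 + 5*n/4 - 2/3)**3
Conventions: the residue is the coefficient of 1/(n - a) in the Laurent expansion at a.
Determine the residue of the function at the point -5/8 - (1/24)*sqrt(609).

The factor n**2 + 5*n/4 - 2/3 splits as (n - a)(n - a') with a = -5/8 - (1/24)*sqrt(609), a' = -5/8 + (1/24)*sqrt(609). At the order-3 pole a set g(n) = (n - a)^3*f(n) = [-14*n**2/25 + 8*n/3 - 32/19] / (n - a')^3.
Order-3 pole: residue = g''(a)/2; g''(-5/8 - (1/24)*sqrt(609)) = (177149184/3973577825)*sqrt(609), so the residue is (88574592/3973577825)*sqrt(609).

The residue is (88574592/3973577825)*sqrt(609).


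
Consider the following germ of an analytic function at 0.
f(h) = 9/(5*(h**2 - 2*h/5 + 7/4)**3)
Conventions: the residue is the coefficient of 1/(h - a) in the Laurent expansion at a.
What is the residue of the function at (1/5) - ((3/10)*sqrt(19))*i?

The factor h**2 - 2*h/5 + 7/4 splits as (h - a)(h - a') with a = (1/5) - ((3/10)*sqrt(19))*i, a' = (1/5) + ((3/10)*sqrt(19))*i. At the order-3 pole a set g(h) = (h - a)^3*f(h) = [9/5] / (h - a')^3.
Order-3 pole: residue = g''(a)/2; g''((1/5) - ((3/10)*sqrt(19))*i) = ((2500/61731)*sqrt(19))*i, so the residue is ((1250/61731)*sqrt(19))*i.

The residue is ((1250/61731)*sqrt(19))*i.


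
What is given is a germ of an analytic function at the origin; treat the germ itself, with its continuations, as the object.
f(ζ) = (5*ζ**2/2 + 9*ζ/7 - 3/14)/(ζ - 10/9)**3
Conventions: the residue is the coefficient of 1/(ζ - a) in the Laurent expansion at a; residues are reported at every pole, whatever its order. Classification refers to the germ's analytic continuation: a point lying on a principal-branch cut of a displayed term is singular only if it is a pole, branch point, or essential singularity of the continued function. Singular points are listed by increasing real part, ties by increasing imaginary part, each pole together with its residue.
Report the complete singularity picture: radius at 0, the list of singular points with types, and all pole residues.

Denominator factor (ζ - 10/9)^3: pole of order 3 at 10/9, modulus 10/9.
The radius of convergence is the smallest modulus among the singular points: 10/9.
At the order-3 pole 10/9 set g(ζ) = (ζ - (10/9))^3*f(ζ) = 5*ζ**2/2 + 9*ζ/7 - 3/14.
Order-3 pole: residue = g''(a)/2; g''(10/9) = 5, so the residue is 5/2.

Radius of convergence at 0: 10/9.
At 10/9: a pole of order 3; residue 5/2.


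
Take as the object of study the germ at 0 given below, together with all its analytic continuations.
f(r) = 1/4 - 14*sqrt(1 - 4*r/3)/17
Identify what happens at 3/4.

The term (-14/17)*sqrt(1 - r/(3/4)) has argument 1 - 3/4/(3/4) = 0 at 3/4: a square-root (algebraic, two-sheeted) branch point; the remaining terms are analytic or single-valued there.

The point is an algebraic (square-root) branch point.


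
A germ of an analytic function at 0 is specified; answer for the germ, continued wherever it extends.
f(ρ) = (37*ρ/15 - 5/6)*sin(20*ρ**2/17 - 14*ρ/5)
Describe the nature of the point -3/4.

There is no denominator, hence no pole anywhere.
The factor sin(20*ρ**2/17 - 14*ρ/5) is entire.
So the germ continues analytically to -3/4.

The point is a regular point.


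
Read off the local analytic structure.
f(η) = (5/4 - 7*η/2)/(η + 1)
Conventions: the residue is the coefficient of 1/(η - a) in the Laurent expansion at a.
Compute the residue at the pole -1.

The residue is 19/4.

At the order-1 pole -1 set g(η) = (η - (-1))*f(η) = 5/4 - 7*η/2.
Simple pole: residue = g(a) at a = -1, which is 19/4.


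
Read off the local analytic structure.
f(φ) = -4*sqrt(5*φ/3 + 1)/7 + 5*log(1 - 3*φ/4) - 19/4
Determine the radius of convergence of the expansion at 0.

Branch term (-4/7)*sqrt(1 - φ/(-3/5)): its argument vanishes at φ = -3/5, a square-root branch point, modulus 3/5.
Branch term (5)*log(1 - φ/(4/3)): its argument vanishes at φ = 4/3, a logarithmic branch point, modulus 4/3.
The radius of convergence is the smallest modulus among the singular points: 3/5.

The radius of convergence is 3/5.


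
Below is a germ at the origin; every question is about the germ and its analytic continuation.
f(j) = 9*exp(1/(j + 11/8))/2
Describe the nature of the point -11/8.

The point is an essential singularity.

The exponent 1/(j - (-11/8)) has a pole at -11/8, so exp(1/(j - (-11/8))) takes every nonzero value near it: an essential singularity (not a pole of any order).


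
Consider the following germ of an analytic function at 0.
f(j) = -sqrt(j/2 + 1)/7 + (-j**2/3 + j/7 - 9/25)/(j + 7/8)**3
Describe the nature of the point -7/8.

The denominator factor j + 7/8 vanishes at -7/8 and appears to the power 3; the numerator there equals -3553/4800, nonzero, and no other factor vanishes.
The branch terms are analytic at this point.
Hence a pole whose order is the multiplicity, 3.

The point is a pole of order 3.


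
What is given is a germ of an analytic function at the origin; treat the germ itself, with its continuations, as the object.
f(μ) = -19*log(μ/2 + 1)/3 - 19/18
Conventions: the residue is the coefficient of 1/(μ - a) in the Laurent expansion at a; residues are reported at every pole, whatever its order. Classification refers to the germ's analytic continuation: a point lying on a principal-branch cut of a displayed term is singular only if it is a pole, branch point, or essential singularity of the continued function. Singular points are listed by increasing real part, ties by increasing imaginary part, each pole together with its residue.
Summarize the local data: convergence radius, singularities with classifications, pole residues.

Radius of convergence at 0: 2.
At -2: a logarithmic branch point.

Branch term (-19/3)*log(1 - μ/(-2)): its argument vanishes at μ = -2, a logarithmic branch point, modulus 2.
The radius of convergence is the smallest modulus among the singular points: 2.


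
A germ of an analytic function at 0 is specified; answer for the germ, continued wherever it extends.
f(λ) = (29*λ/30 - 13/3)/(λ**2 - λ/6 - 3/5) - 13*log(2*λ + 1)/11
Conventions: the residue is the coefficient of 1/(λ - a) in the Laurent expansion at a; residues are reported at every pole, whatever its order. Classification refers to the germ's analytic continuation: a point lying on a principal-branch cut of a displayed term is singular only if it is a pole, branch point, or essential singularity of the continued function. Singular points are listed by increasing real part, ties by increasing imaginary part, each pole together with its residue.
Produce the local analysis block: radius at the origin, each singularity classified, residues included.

Denominator factor (λ**2 - λ/6 - 3/5): discriminant 437/180, real irrational roots 1/12 + (1/60)*sqrt(2185) and 1/12 - (1/60)*sqrt(2185); poles of order 1, moduli 1/12 + (1/60)*sqrt(2185) and -1/12 + (1/60)*sqrt(2185).
Branch term (-13/11)*log(1 - λ/(-1/2)): its argument vanishes at λ = -1/2, a logarithmic branch point, modulus 1/2.
The radius of convergence is the smallest modulus among the singular points: 1/2.
The branch term is analytic at 1/12 - (1/60)*sqrt(2185) and contributes nothing to the residue; only the rational part matters.
The factor λ**2 - λ/6 - 3/5 splits as (λ - a)(λ - a') with a = 1/12 - (1/60)*sqrt(2185), a' = 1/12 + (1/60)*sqrt(2185). At the order-1 pole a set g(λ) = (λ - a)*(rational part) = [29*λ/30 - 13/3] / (λ - a').
Simple pole: residue = g(a) at a = 1/12 - (1/60)*sqrt(2185), which is 29/60 + (1531/26220)*sqrt(2185).
The branch term is analytic at 1/12 + (1/60)*sqrt(2185) and contributes nothing to the residue; only the rational part matters.
The factor λ**2 - λ/6 - 3/5 splits as (λ - a)(λ - a') with a = 1/12 + (1/60)*sqrt(2185), a' = 1/12 - (1/60)*sqrt(2185). At the order-1 pole a set g(λ) = (λ - a)*(rational part) = [29*λ/30 - 13/3] / (λ - a').
Simple pole: residue = g(a) at a = 1/12 + (1/60)*sqrt(2185), which is 29/60 - (1531/26220)*sqrt(2185).
List the singular points by increasing real part (a conjugate pair: the negative imaginary part first).

Radius of convergence at 0: 1/2.
At 1/12 - (1/60)*sqrt(2185): a pole of order 1; residue 29/60 + (1531/26220)*sqrt(2185).
At -1/2: a logarithmic branch point.
At 1/12 + (1/60)*sqrt(2185): a pole of order 1; residue 29/60 - (1531/26220)*sqrt(2185).


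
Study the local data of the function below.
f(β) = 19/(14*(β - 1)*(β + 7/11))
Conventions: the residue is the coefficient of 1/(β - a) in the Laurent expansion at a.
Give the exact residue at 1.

At the order-1 pole 1 set g(β) = (β - (1))*f(β) = 19/(14*(β + 7/11)).
Simple pole: residue = g(a) at a = 1, which is 209/252.

The residue is 209/252.


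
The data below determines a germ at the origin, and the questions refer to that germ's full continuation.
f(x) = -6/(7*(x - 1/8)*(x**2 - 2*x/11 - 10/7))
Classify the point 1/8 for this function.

The point is a pole of order 1.

The denominator factor x - 1/8 vanishes at 1/8 and appears to the power 1; the numerator there equals -6/7, nonzero, and no other factor vanishes.
Hence a pole whose order is the multiplicity, 1.


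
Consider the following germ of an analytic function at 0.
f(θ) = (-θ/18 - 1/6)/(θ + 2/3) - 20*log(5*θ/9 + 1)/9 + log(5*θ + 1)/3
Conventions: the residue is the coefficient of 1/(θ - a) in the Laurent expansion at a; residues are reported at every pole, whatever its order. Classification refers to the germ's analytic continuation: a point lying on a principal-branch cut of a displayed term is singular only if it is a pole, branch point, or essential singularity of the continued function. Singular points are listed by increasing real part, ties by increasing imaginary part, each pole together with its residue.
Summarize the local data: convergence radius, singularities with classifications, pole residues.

Denominator factor (θ + 2/3): pole of order 1 at -2/3, modulus 2/3.
Branch term (1/3)*log(1 - θ/(-1/5)): its argument vanishes at θ = -1/5, a logarithmic branch point, modulus 1/5.
Branch term (-20/9)*log(1 - θ/(-9/5)): its argument vanishes at θ = -9/5, a logarithmic branch point, modulus 9/5.
The radius of convergence is the smallest modulus among the singular points: 1/5.
The branch terms are analytic at -2/3 and contribute nothing to the residue; only the rational part matters.
At the order-1 pole -2/3 set g(θ) = (θ - (-2/3))*(rational part) = -θ/18 - 1/6.
Simple pole: residue = g(a) at a = -2/3, which is -7/54.
List the singular points by increasing real part (a conjugate pair: the negative imaginary part first).

Radius of convergence at 0: 1/5.
At -9/5: a logarithmic branch point.
At -2/3: a pole of order 1; residue -7/54.
At -1/5: a logarithmic branch point.


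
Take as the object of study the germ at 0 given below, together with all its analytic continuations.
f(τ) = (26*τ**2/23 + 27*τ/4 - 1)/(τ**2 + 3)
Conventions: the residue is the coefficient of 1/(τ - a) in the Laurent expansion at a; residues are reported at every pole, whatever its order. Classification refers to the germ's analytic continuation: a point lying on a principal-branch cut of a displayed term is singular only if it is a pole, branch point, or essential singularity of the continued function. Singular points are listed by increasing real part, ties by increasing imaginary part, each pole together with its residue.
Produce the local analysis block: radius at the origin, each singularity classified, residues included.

Radius of convergence at 0: sqrt(3).
At -(sqrt(3))*i: a pole of order 1; residue (27/8) - ((101/138)*sqrt(3))*i.
At (sqrt(3))*i: a pole of order 1; residue (27/8) + ((101/138)*sqrt(3))*i.

Denominator factor (τ**2 + 3): discriminant -12, complex-conjugate roots (sqrt(3))*i and -(sqrt(3))*i; poles of order 1, moduli sqrt(3) and sqrt(3).
The radius of convergence is the smallest modulus among the singular points: sqrt(3).
The factor τ**2 + 3 splits as (τ - a)(τ - a') with a = -(sqrt(3))*i, a' = (sqrt(3))*i. At the order-1 pole a set g(τ) = (τ - a)*f(τ) = [26*τ**2/23 + 27*τ/4 - 1] / (τ - a').
Simple pole: residue = g(a) at a = -(sqrt(3))*i, which is (27/8) - ((101/138)*sqrt(3))*i.
The factor τ**2 + 3 splits as (τ - a)(τ - a') with a = (sqrt(3))*i, a' = -(sqrt(3))*i. At the order-1 pole a set g(τ) = (τ - a)*f(τ) = [26*τ**2/23 + 27*τ/4 - 1] / (τ - a').
Simple pole: residue = g(a) at a = (sqrt(3))*i, which is (27/8) + ((101/138)*sqrt(3))*i.
List the singular points by increasing real part (a conjugate pair: the negative imaginary part first).


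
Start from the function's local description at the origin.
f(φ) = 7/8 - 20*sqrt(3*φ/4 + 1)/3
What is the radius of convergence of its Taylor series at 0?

The radius of convergence is 4/3.

Branch term (-20/3)*sqrt(1 - φ/(-4/3)): its argument vanishes at φ = -4/3, a square-root branch point, modulus 4/3.
The radius of convergence is the smallest modulus among the singular points: 4/3.


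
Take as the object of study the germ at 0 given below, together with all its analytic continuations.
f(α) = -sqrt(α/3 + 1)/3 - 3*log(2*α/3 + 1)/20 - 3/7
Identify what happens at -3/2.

The term (-3/20)*log(1 - α/(-3/2)) has argument 1 - -3/2/(-3/2) = 0 at -3/2: a logarithmic (infinitely-sheeted) branch point; the remaining terms are analytic or single-valued there.

The point is a logarithmic branch point.


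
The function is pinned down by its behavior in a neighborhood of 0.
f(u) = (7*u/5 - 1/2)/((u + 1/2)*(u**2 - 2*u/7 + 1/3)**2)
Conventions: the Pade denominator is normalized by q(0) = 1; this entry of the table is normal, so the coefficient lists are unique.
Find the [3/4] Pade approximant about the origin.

The Pade approximant has numerator coefficients [-9, 6035979096/162900805, -942420528/162900805, -13193887392/162900805]; denominator coefficients [1, -235198604/228061127, -183575478/1596427889, 5709044484/1596427889, -4756565313/228061127].

Taylor coefficients needed (expand at 0): a_0 = -9, a_1 = 972/35, a_2 = 5346/245, a_3 = -39636/1715, a_4 = -3701727/12005, a_5 = 15170544/84035, a_6 = 57855276/84035, a_7 = 5564869992/4117715.
Write the denominator as Q(u) = 1 + q1*u + q2*u^2 + q3*u^3 + q4*u^4. Requiring Q*f - P = O(u^8) with deg P <= 3 kills the coefficients of u^4..u^7 in Q*f:
  u^4: a_4 + q1*a_3 + q2*a_2 + q3*a_1 + q4*a_0 = 0, i.e. -3701727/12005 + (-39636/1715)*q1 + (5346/245)*q2 + (972/35)*q3 + (-9)*q4 = 0.
  u^5: a_5 + q1*a_4 + q2*a_3 + q3*a_2 + q4*a_1 = 0, i.e. 15170544/84035 + (-3701727/12005)*q1 + (-39636/1715)*q2 + (5346/245)*q3 + (972/35)*q4 = 0.
  u^6: a_6 + q1*a_5 + q2*a_4 + q3*a_3 + q4*a_2 = 0, i.e. 57855276/84035 + (15170544/84035)*q1 + (-3701727/12005)*q2 + (-39636/1715)*q3 + (5346/245)*q4 = 0.
  u^7: a_7 + q1*a_6 + q2*a_5 + q3*a_4 + q4*a_3 = 0, i.e. 5564869992/4117715 + (57855276/84035)*q1 + (15170544/84035)*q2 + (-3701727/12005)*q3 + (-39636/1715)*q4 = 0.
Solving this linear system: q1 = -235198604/228061127, q2 = -183575478/1596427889, q3 = 5709044484/1596427889, q4 = -4756565313/228061127.
The numerator is Q*f truncated at degree 3: P0 = a_0 = -9; P1 = a_1 + q1*a_0 = 6035979096/162900805; P2 = a_2 + q1*a_1 + q2*a_0 = -942420528/162900805; P3 = a_3 + q1*a_2 + q2*a_1 + q3*a_0 = -13193887392/162900805.


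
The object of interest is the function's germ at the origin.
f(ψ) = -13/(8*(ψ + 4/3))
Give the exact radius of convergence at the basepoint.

Denominator factor (ψ + 4/3): pole of order 1 at -4/3, modulus 4/3.
The radius of convergence is the smallest modulus among the singular points: 4/3.

The radius of convergence is 4/3.


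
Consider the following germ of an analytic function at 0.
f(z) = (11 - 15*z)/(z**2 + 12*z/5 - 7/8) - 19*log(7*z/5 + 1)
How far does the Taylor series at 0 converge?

The radius of convergence is -6/5 + (1/20)*sqrt(926).

Denominator factor (z**2 + 12*z/5 - 7/8): discriminant 463/50, real irrational roots -6/5 + (1/20)*sqrt(926) and -6/5 - (1/20)*sqrt(926); poles of order 1, moduli -6/5 + (1/20)*sqrt(926) and 6/5 + (1/20)*sqrt(926).
Branch term (-19)*log(1 - z/(-5/7)): its argument vanishes at z = -5/7, a logarithmic branch point, modulus 5/7.
The radius of convergence is the smallest modulus among the singular points: -6/5 + (1/20)*sqrt(926).


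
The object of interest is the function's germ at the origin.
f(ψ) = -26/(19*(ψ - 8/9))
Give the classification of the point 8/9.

The denominator factor ψ - 8/9 vanishes at 8/9 and appears to the power 1; the numerator there equals -26/19, nonzero, and no other factor vanishes.
Hence a pole whose order is the multiplicity, 1.

The point is a pole of order 1.


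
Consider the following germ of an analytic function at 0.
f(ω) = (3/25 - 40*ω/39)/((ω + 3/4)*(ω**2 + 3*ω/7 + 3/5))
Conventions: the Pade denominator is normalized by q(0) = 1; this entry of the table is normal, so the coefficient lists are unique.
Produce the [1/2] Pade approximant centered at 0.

Taylor coefficients needed (expand at 0): a_0 = 4/15, a_1 = -34708/12285, a_2 = 1312264/257985, a_3 = -19550092/5417685.
Write the denominator as Q(ω) = 1 + q1*ω + q2*ω^2. Requiring Q*f - P = O(ω^4) with deg P <= 1 kills the coefficients of ω^2..ω^3 in Q*f:
  ω^2: a_2 + q1*a_1 + q2*a_0 = 0, i.e. 1312264/257985 + (-34708/12285)*q1 + (4/15)*q2 = 0.
  ω^3: a_3 + q1*a_2 + q2*a_1 = 0, i.e. -19550092/5417685 + (1312264/257985)*q1 + (-34708/12285)*q2 = 0.
Solving this linear system: q1 = 75886151/37497453, q2 = 88732331/37497453.
The numerator is Q*f truncated at degree 1: P0 = a_0 = 4/15; P1 = a_1 + q1*a_0 = -7162303184/3133715715.

The Pade approximant has numerator coefficients [4/15, -7162303184/3133715715]; denominator coefficients [1, 75886151/37497453, 88732331/37497453].


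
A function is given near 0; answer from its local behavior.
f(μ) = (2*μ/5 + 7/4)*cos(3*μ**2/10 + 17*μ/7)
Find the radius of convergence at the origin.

The radius of convergence is infinite.

The factor cos(3*μ**2/10 + 17*μ/7) is entire and contributes no finite singular point.
The polynomial part has no poles.
No finite singular points: the Taylor series at 0 converges everywhere.


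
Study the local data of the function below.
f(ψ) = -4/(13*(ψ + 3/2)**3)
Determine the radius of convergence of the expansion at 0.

Denominator factor (ψ + 3/2)^3: pole of order 3 at -3/2, modulus 3/2.
The radius of convergence is the smallest modulus among the singular points: 3/2.

The radius of convergence is 3/2.


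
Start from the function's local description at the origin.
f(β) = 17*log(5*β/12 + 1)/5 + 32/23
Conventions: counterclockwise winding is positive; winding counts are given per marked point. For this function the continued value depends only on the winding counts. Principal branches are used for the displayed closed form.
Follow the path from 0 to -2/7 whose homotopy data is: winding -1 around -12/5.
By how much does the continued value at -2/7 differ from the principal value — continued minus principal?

The rational part is single-valued and drops out of the difference; each branch term changes only by its own monodromy.
(17/5)*log(1 - β/(-12/5)): each positive loop around -12/5 adds 2*pi*i to the log, so winding -1 contributes (17/5)*(-1)*2*pi*i = -(34/5)*pi*i.
Summing the contributions at β = -2/7 gives -(34/5)*pi*i.

Continued minus principal equals -(34/5)*pi*i.


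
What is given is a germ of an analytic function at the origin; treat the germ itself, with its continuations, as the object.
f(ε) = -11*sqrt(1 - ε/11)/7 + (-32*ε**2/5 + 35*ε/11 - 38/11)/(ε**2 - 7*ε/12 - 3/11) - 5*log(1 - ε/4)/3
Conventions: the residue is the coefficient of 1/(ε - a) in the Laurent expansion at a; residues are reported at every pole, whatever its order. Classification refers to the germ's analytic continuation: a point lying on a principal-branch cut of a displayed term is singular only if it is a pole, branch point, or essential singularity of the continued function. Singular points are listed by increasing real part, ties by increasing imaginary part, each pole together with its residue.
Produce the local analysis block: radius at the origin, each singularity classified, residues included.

Denominator factor (ε**2 - 7*ε/12 - 3/11): discriminant 2267/1584, real irrational roots 7/24 + (1/264)*sqrt(24937) and 7/24 - (1/264)*sqrt(24937); poles of order 1, moduli 7/24 + (1/264)*sqrt(24937) and -7/24 + (1/264)*sqrt(24937).
Branch term (-11/7)*sqrt(1 - ε/(11)): its argument vanishes at ε = 11, a square-root branch point, modulus 11.
Branch term (-5/3)*log(1 - ε/(4)): its argument vanishes at ε = 4, a logarithmic branch point, modulus 4.
The radius of convergence is the smallest modulus among the singular points: -7/24 + (1/264)*sqrt(24937).
The branch terms are analytic at 7/24 - (1/264)*sqrt(24937) and contribute nothing to the residue; only the rational part matters.
The factor ε**2 - 7*ε/12 - 3/11 splits as (ε - a)(ε - a') with a = 7/24 - (1/264)*sqrt(24937), a' = 7/24 + (1/264)*sqrt(24937). At the order-1 pole a set g(ε) = (ε - a)*(rational part) = [-32*ε**2/5 + 35*ε/11 - 38/11] / (ε - a').
Simple pole: residue = g(a) at a = 7/24 - (1/264)*sqrt(24937), which is -91/330 + (21229/748110)*sqrt(24937).
The branch terms are analytic at 7/24 + (1/264)*sqrt(24937) and contribute nothing to the residue; only the rational part matters.
The factor ε**2 - 7*ε/12 - 3/11 splits as (ε - a)(ε - a') with a = 7/24 + (1/264)*sqrt(24937), a' = 7/24 - (1/264)*sqrt(24937). At the order-1 pole a set g(ε) = (ε - a)*(rational part) = [-32*ε**2/5 + 35*ε/11 - 38/11] / (ε - a').
Simple pole: residue = g(a) at a = 7/24 + (1/264)*sqrt(24937), which is -91/330 - (21229/748110)*sqrt(24937).
List the singular points by increasing real part (a conjugate pair: the negative imaginary part first).

Radius of convergence at 0: -7/24 + (1/264)*sqrt(24937).
At 7/24 - (1/264)*sqrt(24937): a pole of order 1; residue -91/330 + (21229/748110)*sqrt(24937).
At 7/24 + (1/264)*sqrt(24937): a pole of order 1; residue -91/330 - (21229/748110)*sqrt(24937).
At 4: a logarithmic branch point.
At 11: an algebraic (square-root) branch point.


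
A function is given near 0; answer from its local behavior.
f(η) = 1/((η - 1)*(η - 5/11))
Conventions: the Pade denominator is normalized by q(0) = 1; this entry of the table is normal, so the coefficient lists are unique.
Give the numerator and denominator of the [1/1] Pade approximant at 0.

The Pade approximant has numerator coefficients [11/5, 121/80]; denominator coefficients [1, -201/80].

Taylor coefficients needed (expand at 0): a_0 = 11/5, a_1 = 176/25, a_2 = 2211/125.
Write the denominator as Q(η) = 1 + q1*η. Requiring Q*f - P = O(η^3) with deg P <= 1 kills the coefficients of η^2..η^2 in Q*f:
  η^2: a_2 + q1*a_1 = 0, i.e. 2211/125 + (176/25)*q1 = 0.
Solving this linear system: q1 = -201/80.
The numerator is Q*f truncated at degree 1: P0 = a_0 = 11/5; P1 = a_1 + q1*a_0 = 121/80.


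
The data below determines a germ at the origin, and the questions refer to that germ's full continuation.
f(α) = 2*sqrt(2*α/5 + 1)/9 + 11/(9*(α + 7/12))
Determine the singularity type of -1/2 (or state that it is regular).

The point is a regular point.

Denominator factors: α + 7/12 = 1/12 at α = -1/2 — none vanishes.
Branch term sqrt(1 - α/(-5/2)): argument at -1/2 is 4/5, nonzero, so -1/2 is not its branch point (a point on a principal cut is still regular for the continued germ).
So the germ continues analytically to -1/2.


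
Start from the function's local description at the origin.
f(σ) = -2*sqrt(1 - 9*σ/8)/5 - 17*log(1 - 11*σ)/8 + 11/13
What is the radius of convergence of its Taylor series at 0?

The radius of convergence is 1/11.

Branch term (-2/5)*sqrt(1 - σ/(8/9)): its argument vanishes at σ = 8/9, a square-root branch point, modulus 8/9.
Branch term (-17/8)*log(1 - σ/(1/11)): its argument vanishes at σ = 1/11, a logarithmic branch point, modulus 1/11.
The radius of convergence is the smallest modulus among the singular points: 1/11.


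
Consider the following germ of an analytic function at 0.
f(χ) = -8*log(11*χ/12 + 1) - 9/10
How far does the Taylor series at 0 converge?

Branch term (-8)*log(1 - χ/(-12/11)): its argument vanishes at χ = -12/11, a logarithmic branch point, modulus 12/11.
The radius of convergence is the smallest modulus among the singular points: 12/11.

The radius of convergence is 12/11.


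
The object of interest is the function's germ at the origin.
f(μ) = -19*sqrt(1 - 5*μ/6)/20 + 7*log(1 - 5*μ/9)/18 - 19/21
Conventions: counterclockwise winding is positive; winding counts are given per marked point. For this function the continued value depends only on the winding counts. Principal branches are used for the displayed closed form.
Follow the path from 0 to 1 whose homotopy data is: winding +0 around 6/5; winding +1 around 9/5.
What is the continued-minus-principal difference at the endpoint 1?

The rational part is single-valued and drops out of the difference; each branch term changes only by its own monodromy.
(-19/20)*sqrt(1 - μ/(6/5)): winding +0 is even, the square root returns to the same sheet, contribution 0.
(7/18)*log(1 - μ/(9/5)): each positive loop around 9/5 adds 2*pi*i to the log, so winding +1 contributes (7/18)*(1)*2*pi*i = (7/9)*pi*i.
Summing the contributions at μ = 1 gives (7/9)*pi*i.

Continued minus principal equals (7/9)*pi*i.


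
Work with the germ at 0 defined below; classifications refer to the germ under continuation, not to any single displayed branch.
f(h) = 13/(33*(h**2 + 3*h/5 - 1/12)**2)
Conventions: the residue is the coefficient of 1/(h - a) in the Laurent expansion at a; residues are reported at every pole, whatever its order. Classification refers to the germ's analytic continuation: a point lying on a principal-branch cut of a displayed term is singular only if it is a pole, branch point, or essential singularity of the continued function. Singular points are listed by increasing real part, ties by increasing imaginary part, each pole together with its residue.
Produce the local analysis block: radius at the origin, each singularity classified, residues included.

Radius of convergence at 0: -3/10 + (1/15)*sqrt(39).
At -3/10 - (1/15)*sqrt(39): a pole of order 2; residue (125/572)*sqrt(39).
At -3/10 + (1/15)*sqrt(39): a pole of order 2; residue -(125/572)*sqrt(39).


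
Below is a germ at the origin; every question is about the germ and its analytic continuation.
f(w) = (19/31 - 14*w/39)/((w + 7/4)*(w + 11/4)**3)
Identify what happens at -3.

The point is a regular point.

Denominator factors: w + 11/4 = -1/4 at w = -3; w + 7/4 = -5/4 at w = -3 — none vanishes.
So the germ continues analytically to -3.


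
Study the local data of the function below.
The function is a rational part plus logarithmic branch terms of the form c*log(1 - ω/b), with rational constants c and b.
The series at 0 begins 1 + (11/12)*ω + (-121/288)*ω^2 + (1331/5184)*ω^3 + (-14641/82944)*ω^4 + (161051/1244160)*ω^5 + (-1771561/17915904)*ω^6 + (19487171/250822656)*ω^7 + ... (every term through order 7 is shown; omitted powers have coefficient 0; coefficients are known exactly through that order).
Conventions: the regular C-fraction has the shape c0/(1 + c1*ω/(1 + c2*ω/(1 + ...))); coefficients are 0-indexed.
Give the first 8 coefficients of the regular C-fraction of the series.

The regular C-fraction coefficients are [1, -11/12, 11/8, 11/216, 11/27, 11/80, 77/240, 33/196].

Taylor coefficients (read off): a_0 = 1, a_1 = 11/12, a_2 = -121/288, a_3 = 1331/5184, a_4 = -14641/82944, a_5 = 161051/1244160, a_6 = -1771561/17915904, a_7 = 19487171/250822656.
c0 = a_0 = 1. Peel one level at a time: if S = 1 + c*ω/S' with S'(0) = 1, then c is the ω-coefficient of S and S' = c*ω/(S - 1).
S_1 = c0/f = 1 + (-11/12)*ω + (121/96)*ω^2 + ...; c1 = -11/12.
S_2 = c1*ω/(S_1 - 1) = 1 + (11/8)*ω + (-121/1728)*ω^2 + ...; c2 = 11/8.
S_3 = c2*ω/(S_2 - 1) = 1 + (11/216)*ω + (-121/5832)*ω^2 + ...; c3 = 11/216.
S_4 = c3*ω/(S_3 - 1) = 1 + (11/27)*ω + (-121/2160)*ω^2 + ...; c4 = 11/27.
S_5 = c4*ω/(S_4 - 1) = 1 + (11/80)*ω + (-847/19200)*ω^2 + ...; c5 = 11/80.
S_6 = c5*ω/(S_5 - 1) = 1 + (77/240)*ω + (-121/2240)*ω^2 + ...; c6 = 77/240.
S_7 = c6*ω/(S_6 - 1) = 1 + (33/196)*ω + ...; c7 = 33/196.


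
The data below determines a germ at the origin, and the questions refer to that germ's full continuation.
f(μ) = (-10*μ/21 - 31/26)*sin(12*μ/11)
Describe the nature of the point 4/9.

There is no denominator, hence no pole anywhere.
The factor sin(12*μ/11) is entire.
So the germ continues analytically to 4/9.

The point is a regular point.


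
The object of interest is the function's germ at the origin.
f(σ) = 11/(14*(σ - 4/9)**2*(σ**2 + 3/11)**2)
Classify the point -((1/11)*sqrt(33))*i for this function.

The denominator factor σ**2 + 3/11 vanishes at -((1/11)*sqrt(33))*i and appears to the power 2; the numerator there equals 11/14, nonzero, and no other factor vanishes.
Hence a pole whose order is the multiplicity, 2.

The point is a pole of order 2.


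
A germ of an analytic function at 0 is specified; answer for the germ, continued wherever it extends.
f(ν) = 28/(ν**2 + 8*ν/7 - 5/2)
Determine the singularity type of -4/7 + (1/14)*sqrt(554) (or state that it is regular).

The point is a pole of order 1.

The denominator factor ν**2 + 8*ν/7 - 5/2 vanishes at -4/7 + (1/14)*sqrt(554) and appears to the power 1; the numerator there equals 28, nonzero, and no other factor vanishes.
Hence a pole whose order is the multiplicity, 1.


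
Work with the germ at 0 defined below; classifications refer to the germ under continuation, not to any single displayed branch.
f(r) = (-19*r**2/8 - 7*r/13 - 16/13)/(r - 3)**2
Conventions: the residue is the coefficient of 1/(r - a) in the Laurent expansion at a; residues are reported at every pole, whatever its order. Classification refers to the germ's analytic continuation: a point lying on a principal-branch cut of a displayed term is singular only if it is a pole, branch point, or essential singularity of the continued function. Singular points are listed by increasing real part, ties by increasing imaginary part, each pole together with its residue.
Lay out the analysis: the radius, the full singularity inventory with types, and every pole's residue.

Radius of convergence at 0: 3.
At 3: a pole of order 2; residue -769/52.

Denominator factor (r - 3)^2: pole of order 2 at 3, modulus 3.
The radius of convergence is the smallest modulus among the singular points: 3.
At the order-2 pole 3 set g(r) = (r - (3))^2*f(r) = -19*r**2/8 - 7*r/13 - 16/13.
Order-2 pole: residue = g'(a); g'(3) = -769/52, so the residue is -769/52.


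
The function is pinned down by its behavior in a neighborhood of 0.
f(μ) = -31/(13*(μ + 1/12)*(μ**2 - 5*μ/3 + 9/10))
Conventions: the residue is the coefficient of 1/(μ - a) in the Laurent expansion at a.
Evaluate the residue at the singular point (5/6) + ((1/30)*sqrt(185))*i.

The residue is (3720/3263) + ((20460/120731)*sqrt(185))*i.

The factor μ**2 - 5*μ/3 + 9/10 splits as (μ - a)(μ - a') with a = (5/6) + ((1/30)*sqrt(185))*i, a' = (5/6) - ((1/30)*sqrt(185))*i. At the order-1 pole a set g(μ) = (μ - a)*f(μ) = [-31/(13*(μ + 1/12))] / (μ - a').
Simple pole: residue = g(a) at a = (5/6) + ((1/30)*sqrt(185))*i, which is (3720/3263) + ((20460/120731)*sqrt(185))*i.


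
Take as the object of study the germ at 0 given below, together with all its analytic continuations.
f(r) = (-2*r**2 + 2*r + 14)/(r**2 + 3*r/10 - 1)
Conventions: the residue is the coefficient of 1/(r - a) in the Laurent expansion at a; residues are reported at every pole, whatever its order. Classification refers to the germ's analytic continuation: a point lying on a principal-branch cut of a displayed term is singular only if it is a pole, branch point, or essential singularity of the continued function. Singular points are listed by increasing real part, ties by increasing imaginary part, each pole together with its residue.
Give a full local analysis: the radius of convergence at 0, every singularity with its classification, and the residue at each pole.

Denominator factor (r**2 + 3*r/10 - 1): discriminant 409/100, real irrational roots -3/20 + (1/20)*sqrt(409) and -3/20 - (1/20)*sqrt(409); poles of order 1, moduli -3/20 + (1/20)*sqrt(409) and 3/20 + (1/20)*sqrt(409).
The radius of convergence is the smallest modulus among the singular points: -3/20 + (1/20)*sqrt(409).
The factor r**2 + 3*r/10 - 1 splits as (r - a)(r - a') with a = -3/20 - (1/20)*sqrt(409), a' = -3/20 + (1/20)*sqrt(409). At the order-1 pole a set g(r) = (r - a)*f(r) = [-2*r**2 + 2*r + 14] / (r - a').
Simple pole: residue = g(a) at a = -3/20 - (1/20)*sqrt(409), which is 13/10 - (1161/4090)*sqrt(409).
The factor r**2 + 3*r/10 - 1 splits as (r - a)(r - a') with a = -3/20 + (1/20)*sqrt(409), a' = -3/20 - (1/20)*sqrt(409). At the order-1 pole a set g(r) = (r - a)*f(r) = [-2*r**2 + 2*r + 14] / (r - a').
Simple pole: residue = g(a) at a = -3/20 + (1/20)*sqrt(409), which is 13/10 + (1161/4090)*sqrt(409).
List the singular points by increasing real part (a conjugate pair: the negative imaginary part first).

Radius of convergence at 0: -3/20 + (1/20)*sqrt(409).
At -3/20 - (1/20)*sqrt(409): a pole of order 1; residue 13/10 - (1161/4090)*sqrt(409).
At -3/20 + (1/20)*sqrt(409): a pole of order 1; residue 13/10 + (1161/4090)*sqrt(409).


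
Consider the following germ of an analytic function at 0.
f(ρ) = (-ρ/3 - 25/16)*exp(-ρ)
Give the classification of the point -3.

There is no denominator, hence no pole anywhere.
The factor exp(-ρ) is entire.
So the germ continues analytically to -3.

The point is a regular point.


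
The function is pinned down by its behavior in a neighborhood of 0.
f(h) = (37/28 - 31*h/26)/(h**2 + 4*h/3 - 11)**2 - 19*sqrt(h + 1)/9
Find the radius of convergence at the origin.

The radius of convergence is 1.

Denominator factor (h**2 + 4*h/3 - 11)^2: discriminant 412/9, real irrational roots -2/3 + (1/3)*sqrt(103) and -2/3 - (1/3)*sqrt(103); poles of order 2, moduli -2/3 + (1/3)*sqrt(103) and 2/3 + (1/3)*sqrt(103).
Branch term (-19/9)*sqrt(1 - h/(-1)): its argument vanishes at h = -1, a square-root branch point, modulus 1.
The radius of convergence is the smallest modulus among the singular points: 1.


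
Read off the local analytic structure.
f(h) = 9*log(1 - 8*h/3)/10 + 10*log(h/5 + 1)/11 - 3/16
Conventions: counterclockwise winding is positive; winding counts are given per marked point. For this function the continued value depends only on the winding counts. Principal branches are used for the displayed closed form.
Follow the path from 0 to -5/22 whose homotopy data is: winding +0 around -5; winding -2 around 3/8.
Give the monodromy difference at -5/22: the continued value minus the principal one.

The rational part is single-valued and drops out of the difference; each branch term changes only by its own monodromy.
(9/10)*log(1 - h/(3/8)): each positive loop around 3/8 adds 2*pi*i to the log, so winding -2 contributes (9/10)*(-2)*2*pi*i = -(18/5)*pi*i.
(10/11)*log(1 - h/(-5)): winding 0 around -5, so this term returns to its principal value, contribution 0.
Summing the contributions at h = -5/22 gives -(18/5)*pi*i.

Continued minus principal equals -(18/5)*pi*i.


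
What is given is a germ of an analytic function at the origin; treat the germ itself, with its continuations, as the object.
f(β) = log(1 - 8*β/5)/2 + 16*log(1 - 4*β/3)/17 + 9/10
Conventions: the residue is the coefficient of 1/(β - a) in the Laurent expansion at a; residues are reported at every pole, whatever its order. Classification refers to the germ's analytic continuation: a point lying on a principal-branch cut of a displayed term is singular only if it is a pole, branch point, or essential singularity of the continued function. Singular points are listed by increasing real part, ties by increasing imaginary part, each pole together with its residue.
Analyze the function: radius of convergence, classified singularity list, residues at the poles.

Radius of convergence at 0: 5/8.
At 5/8: a logarithmic branch point.
At 3/4: a logarithmic branch point.

Branch term (1/2)*log(1 - β/(5/8)): its argument vanishes at β = 5/8, a logarithmic branch point, modulus 5/8.
Branch term (16/17)*log(1 - β/(3/4)): its argument vanishes at β = 3/4, a logarithmic branch point, modulus 3/4.
The radius of convergence is the smallest modulus among the singular points: 5/8.
List the singular points by increasing real part (a conjugate pair: the negative imaginary part first).


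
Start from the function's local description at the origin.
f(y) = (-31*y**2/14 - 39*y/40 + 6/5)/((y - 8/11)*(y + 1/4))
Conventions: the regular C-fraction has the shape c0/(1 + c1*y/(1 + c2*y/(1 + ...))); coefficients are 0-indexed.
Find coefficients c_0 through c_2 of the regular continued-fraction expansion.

Taylor coefficients (expand at 0): a_0 = -33/5, a_1 = 363/16, a_2 = -374869/4480.
c0 = a_0 = -33/5. Peel one level at a time: if S = 1 + c*y/S' with S'(0) = 1, then c is the y-coefficient of S and S' = c*y/(S - 1).
S_1 = c0/f = 1 + (55/16)*y + (-4633/5376)*y^2 + ...; c1 = 55/16.
S_2 = c1*y/(S_1 - 1) = 1 + (4633/18480)*y + ...; c2 = 4633/18480.

The regular C-fraction coefficients are [-33/5, 55/16, 4633/18480].


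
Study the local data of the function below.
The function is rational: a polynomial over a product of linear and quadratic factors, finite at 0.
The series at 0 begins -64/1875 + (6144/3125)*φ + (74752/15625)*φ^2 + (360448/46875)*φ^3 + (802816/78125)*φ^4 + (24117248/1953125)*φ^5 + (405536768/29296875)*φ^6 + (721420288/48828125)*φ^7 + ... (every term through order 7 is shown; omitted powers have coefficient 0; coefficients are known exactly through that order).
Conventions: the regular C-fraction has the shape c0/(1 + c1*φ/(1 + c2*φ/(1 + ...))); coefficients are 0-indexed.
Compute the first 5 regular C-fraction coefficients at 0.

The regular C-fraction coefficients are [-64/1875, 288/5, -1801/30, 603/18010, 12967168/48870135].

Taylor coefficients (read off): a_0 = -64/1875, a_1 = 6144/3125, a_2 = 74752/15625, a_3 = 360448/46875, a_4 = 802816/78125.
c0 = a_0 = -64/1875. Peel one level at a time: if S = 1 + c*φ/S' with S'(0) = 1, then c is the φ-coefficient of S and S' = c*φ/(S - 1).
S_1 = c0/f = 1 + (288/5)*φ + (86448/25)*φ^2 + ...; c1 = 288/5.
S_2 = c1*φ/(S_1 - 1) = 1 + (-1801/30)*φ + (201/100)*φ^2 + ...; c2 = -1801/30.
S_3 = c2*φ/(S_2 - 1) = 1 + (603/18010)*φ + (-6483584/729810225)*φ^2 + ...; c3 = 603/18010.
S_4 = c3*φ/(S_3 - 1) = 1 + (12967168/48870135)*φ + ...; c4 = 12967168/48870135.


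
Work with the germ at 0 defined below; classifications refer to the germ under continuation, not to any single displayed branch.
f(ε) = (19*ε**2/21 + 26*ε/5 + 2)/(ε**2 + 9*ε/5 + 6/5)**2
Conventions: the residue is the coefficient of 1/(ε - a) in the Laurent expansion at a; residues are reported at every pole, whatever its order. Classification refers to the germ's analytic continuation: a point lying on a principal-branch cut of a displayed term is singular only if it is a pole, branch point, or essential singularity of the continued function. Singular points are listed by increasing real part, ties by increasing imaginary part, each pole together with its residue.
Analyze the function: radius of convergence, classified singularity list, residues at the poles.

Denominator factor (ε**2 + 9*ε/5 + 6/5)^2: discriminant -39/25, complex-conjugate roots (-9/10) + ((1/10)*sqrt(39))*i and (-9/10) - ((1/10)*sqrt(39))*i; poles of order 2, moduli (1/5)*sqrt(30) and (1/5)*sqrt(30).
The radius of convergence is the smallest modulus among the singular points: (1/5)*sqrt(30).
The factor ε**2 + 9*ε/5 + 6/5 splits as (ε - a)(ε - a') with a = (-9/10) - ((1/10)*sqrt(39))*i, a' = (-9/10) + ((1/10)*sqrt(39))*i. At the order-2 pole a set g(ε) = (ε - a)^2*f(ε) = [19*ε**2/21 + 26*ε/5 + 2] / (ε - a')^2.
Order-2 pole: residue = g'(a); g'((-9/10) - ((1/10)*sqrt(39))*i) = -((310/1183)*sqrt(39))*i, so the residue is -((310/1183)*sqrt(39))*i.
The factor ε**2 + 9*ε/5 + 6/5 splits as (ε - a)(ε - a') with a = (-9/10) + ((1/10)*sqrt(39))*i, a' = (-9/10) - ((1/10)*sqrt(39))*i. At the order-2 pole a set g(ε) = (ε - a)^2*f(ε) = [19*ε**2/21 + 26*ε/5 + 2] / (ε - a')^2.
Order-2 pole: residue = g'(a); g'((-9/10) + ((1/10)*sqrt(39))*i) = ((310/1183)*sqrt(39))*i, so the residue is ((310/1183)*sqrt(39))*i.
List the singular points by increasing real part (a conjugate pair: the negative imaginary part first).

Radius of convergence at 0: (1/5)*sqrt(30).
At (-9/10) - ((1/10)*sqrt(39))*i: a pole of order 2; residue -((310/1183)*sqrt(39))*i.
At (-9/10) + ((1/10)*sqrt(39))*i: a pole of order 2; residue ((310/1183)*sqrt(39))*i.
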